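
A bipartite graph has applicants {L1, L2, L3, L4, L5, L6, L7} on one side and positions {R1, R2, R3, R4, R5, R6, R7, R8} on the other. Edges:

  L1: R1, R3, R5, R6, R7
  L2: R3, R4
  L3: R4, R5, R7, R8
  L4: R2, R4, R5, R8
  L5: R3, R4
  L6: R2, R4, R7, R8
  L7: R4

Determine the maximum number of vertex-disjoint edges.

6

Unit-capacity flow: source→left, listed edges, right→sink; max matching = max flow.
Augmenting path L1→R1 (+1); matched 1.
Augmenting path L2→R3 (+1); matched 2.
Augmenting path L3→R4 (+1); matched 3.
Augmenting path L4→R2 (+1); matched 4.
Augmenting path L6→R7 (+1); matched 5.
Augmenting path L5→R4→L3→R5 (+1); matched 6.
No augmenting path remains; maximum matching = 6.
König certificate: {L1, L3, L4, L6, R3, R4} is a vertex cover of size 6 (every listed pair touches it), so no matching can be larger.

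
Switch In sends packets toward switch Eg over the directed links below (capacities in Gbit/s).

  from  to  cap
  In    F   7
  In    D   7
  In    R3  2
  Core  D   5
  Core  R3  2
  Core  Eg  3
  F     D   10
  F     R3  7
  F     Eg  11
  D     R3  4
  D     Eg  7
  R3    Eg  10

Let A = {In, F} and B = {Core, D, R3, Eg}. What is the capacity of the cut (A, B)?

37

Edges leaving {In, F}: In→D (7), In→R3 (2), F→D (10), F→R3 (7), F→Eg (11).
Cut capacity = 7 + 2 + 10 + 7 + 11 = 37.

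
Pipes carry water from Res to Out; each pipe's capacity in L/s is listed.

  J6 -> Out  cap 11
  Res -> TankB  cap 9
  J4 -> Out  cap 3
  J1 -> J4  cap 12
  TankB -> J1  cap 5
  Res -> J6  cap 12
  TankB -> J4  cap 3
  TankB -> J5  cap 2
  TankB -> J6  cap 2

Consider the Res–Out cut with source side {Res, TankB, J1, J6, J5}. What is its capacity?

26

Edges leaving {Res, TankB, J1, J6, J5}: TankB→J4 (3), J1→J4 (12), J6→Out (11).
Cut capacity = 3 + 12 + 11 = 26.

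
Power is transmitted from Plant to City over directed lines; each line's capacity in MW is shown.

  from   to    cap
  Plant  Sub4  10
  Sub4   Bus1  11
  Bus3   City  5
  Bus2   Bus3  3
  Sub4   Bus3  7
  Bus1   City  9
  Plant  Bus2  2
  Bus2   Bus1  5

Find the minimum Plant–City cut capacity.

12

Augment Plant→Bus2→Bus3→City: bottleneck 2, flow now 2.
Augment Plant→Sub4→Bus3→City: bottleneck 3, flow now 5.
Augment Plant→Sub4→Bus1→City: bottleneck 7, flow now 12.
No augmenting path remains; maximum flow = 12.
By max-flow min-cut, the minimum cut capacity equals the max flow.
In the residual graph, reachable from Plant: {Plant}.
Min-cut edges: Plant→Bus2 (2), Plant→Sub4 (10); capacity 2 + 10 = 12.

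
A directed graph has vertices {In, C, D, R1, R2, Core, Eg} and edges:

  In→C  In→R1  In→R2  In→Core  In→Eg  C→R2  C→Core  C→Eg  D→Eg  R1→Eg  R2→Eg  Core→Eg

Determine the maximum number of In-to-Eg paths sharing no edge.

5

Assign every edge capacity 1; by Menger, the answer equals the max flow.
Path In→Eg (+1); total 1.
Path In→C→Eg (+1); total 2.
Path In→R1→Eg (+1); total 3.
Path In→R2→Eg (+1); total 4.
Path In→Core→Eg (+1); total 5.
No residual In→Eg path; max flow = 5.
Certifying cut of size 5: {In→C, In→Core, In→Eg, In→R1, In→R2}.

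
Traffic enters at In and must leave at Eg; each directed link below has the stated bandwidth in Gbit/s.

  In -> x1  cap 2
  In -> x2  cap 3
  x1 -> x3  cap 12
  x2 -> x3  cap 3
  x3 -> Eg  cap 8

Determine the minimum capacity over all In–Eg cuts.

Augment In→x1→x3→Eg: bottleneck 2, flow now 2.
Augment In→x2→x3→Eg: bottleneck 3, flow now 5.
No augmenting path remains; maximum flow = 5.
By max-flow min-cut, the minimum cut capacity equals the max flow.
In the residual graph, reachable from In: {In}.
Min-cut edges: In→x1 (2), In→x2 (3); capacity 2 + 3 = 5.

5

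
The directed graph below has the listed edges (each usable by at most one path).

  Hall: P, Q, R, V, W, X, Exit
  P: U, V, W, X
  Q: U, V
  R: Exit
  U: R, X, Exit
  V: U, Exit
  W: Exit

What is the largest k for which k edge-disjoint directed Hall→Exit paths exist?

5

Assign every edge capacity 1; by Menger, the answer equals the max flow.
Path Hall→Exit (+1); total 1.
Path Hall→R→Exit (+1); total 2.
Path Hall→V→Exit (+1); total 3.
Path Hall→W→Exit (+1); total 4.
Path Hall→P→U→Exit (+1); total 5.
No residual Hall→Exit path; max flow = 5.
Certifying cut of size 5: {Hall→Exit, R→Exit, U→Exit, V→Exit, W→Exit}.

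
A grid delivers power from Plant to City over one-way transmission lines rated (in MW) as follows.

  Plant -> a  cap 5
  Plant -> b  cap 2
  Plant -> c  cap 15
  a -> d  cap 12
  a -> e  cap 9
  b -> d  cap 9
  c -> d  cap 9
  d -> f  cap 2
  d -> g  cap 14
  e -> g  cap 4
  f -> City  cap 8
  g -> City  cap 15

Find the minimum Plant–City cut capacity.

16

Augment Plant→a→d→f→City: bottleneck 2, flow now 2.
Augment Plant→a→d→g→City: bottleneck 3, flow now 5.
Augment Plant→b→d→g→City: bottleneck 2, flow now 7.
Augment Plant→c→d→g→City: bottleneck 9, flow now 16.
No augmenting path remains; maximum flow = 16.
By max-flow min-cut, the minimum cut capacity equals the max flow.
In the residual graph, reachable from Plant: {Plant, c}.
Min-cut edges: Plant→a (5), Plant→b (2), c→d (9); capacity 5 + 2 + 9 = 16.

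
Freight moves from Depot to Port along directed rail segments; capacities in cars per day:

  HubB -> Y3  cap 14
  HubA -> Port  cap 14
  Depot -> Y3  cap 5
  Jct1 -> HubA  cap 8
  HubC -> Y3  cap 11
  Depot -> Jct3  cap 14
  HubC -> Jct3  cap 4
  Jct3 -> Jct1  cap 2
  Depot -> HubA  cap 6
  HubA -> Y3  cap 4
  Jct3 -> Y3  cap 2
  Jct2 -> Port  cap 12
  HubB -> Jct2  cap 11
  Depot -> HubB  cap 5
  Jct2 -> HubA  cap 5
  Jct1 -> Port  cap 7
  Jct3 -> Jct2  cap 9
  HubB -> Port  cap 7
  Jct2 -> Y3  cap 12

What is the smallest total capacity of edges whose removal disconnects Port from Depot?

Augment Depot→HubB→Port: bottleneck 5, flow now 5.
Augment Depot→HubA→Port: bottleneck 6, flow now 11.
Augment Depot→Jct3→Jct1→Port: bottleneck 2, flow now 13.
Augment Depot→Jct3→Jct2→Port: bottleneck 9, flow now 22.
No augmenting path remains; maximum flow = 22.
By max-flow min-cut, the minimum cut capacity equals the max flow.
In the residual graph, reachable from Depot: {Depot, Jct3, Y3}.
Min-cut edges: Depot→HubB (5), Depot→HubA (6), Jct3→Jct1 (2), Jct3→Jct2 (9); capacity 5 + 6 + 2 + 9 = 22.

22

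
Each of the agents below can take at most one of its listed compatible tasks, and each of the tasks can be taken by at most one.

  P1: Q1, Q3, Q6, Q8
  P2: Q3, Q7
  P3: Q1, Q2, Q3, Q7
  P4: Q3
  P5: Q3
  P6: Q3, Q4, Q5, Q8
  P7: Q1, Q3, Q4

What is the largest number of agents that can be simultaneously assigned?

6

Unit-capacity flow: source→left, listed edges, right→sink; max matching = max flow.
Augmenting path P1→Q1 (+1); matched 1.
Augmenting path P2→Q3 (+1); matched 2.
Augmenting path P3→Q2 (+1); matched 3.
Augmenting path P6→Q4 (+1); matched 4.
Augmenting path P4→Q3→P2→Q7 (+1); matched 5.
Augmenting path P7→Q1→P1→Q6 (+1); matched 6.
No augmenting path remains; maximum matching = 6.
König certificate: {P1, P2, P3, P6, P7, Q3} is a vertex cover of size 6 (every listed pair touches it), so no matching can be larger.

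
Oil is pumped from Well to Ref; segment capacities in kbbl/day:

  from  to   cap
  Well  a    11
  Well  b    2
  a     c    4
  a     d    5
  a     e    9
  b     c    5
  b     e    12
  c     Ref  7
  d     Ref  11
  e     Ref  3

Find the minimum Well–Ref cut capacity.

Augment Well→a→c→Ref: bottleneck 4, flow now 4.
Augment Well→a→d→Ref: bottleneck 5, flow now 9.
Augment Well→a→e→Ref: bottleneck 2, flow now 11.
Augment Well→b→c→Ref: bottleneck 2, flow now 13.
No augmenting path remains; maximum flow = 13.
By max-flow min-cut, the minimum cut capacity equals the max flow.
In the residual graph, reachable from Well: {Well}.
Min-cut edges: Well→a (11), Well→b (2); capacity 11 + 2 = 13.

13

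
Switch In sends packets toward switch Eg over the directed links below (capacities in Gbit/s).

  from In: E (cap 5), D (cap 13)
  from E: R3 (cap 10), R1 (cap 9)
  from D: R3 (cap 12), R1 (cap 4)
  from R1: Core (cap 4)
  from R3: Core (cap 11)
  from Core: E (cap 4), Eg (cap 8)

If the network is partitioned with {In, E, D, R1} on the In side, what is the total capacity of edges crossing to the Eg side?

Edges leaving {In, E, D, R1}: E→R3 (10), D→R3 (12), R1→Core (4).
Cut capacity = 10 + 12 + 4 = 26.

26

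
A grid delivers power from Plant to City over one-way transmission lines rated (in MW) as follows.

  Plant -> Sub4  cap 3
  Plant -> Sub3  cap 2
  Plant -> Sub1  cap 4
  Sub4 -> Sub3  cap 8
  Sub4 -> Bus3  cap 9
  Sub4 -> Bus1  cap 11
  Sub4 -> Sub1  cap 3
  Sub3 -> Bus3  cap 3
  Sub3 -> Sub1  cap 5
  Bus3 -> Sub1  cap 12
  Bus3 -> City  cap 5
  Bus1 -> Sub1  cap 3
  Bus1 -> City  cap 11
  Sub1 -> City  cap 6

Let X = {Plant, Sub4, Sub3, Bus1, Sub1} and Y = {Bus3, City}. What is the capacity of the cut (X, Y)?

29

Edges leaving {Plant, Sub4, Sub3, Bus1, Sub1}: Sub4→Bus3 (9), Sub3→Bus3 (3), Bus1→City (11), Sub1→City (6).
Cut capacity = 9 + 3 + 11 + 6 = 29.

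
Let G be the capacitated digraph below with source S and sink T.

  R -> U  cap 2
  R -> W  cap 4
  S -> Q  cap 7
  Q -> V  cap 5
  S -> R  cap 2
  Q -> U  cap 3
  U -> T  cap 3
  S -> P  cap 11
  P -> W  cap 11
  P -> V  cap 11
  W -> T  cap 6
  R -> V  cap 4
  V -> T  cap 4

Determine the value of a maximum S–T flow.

13

Augment S→P→V→T: bottleneck 4, flow now 4.
Augment S→P→W→T: bottleneck 6, flow now 10.
Augment S→Q→U→T: bottleneck 3, flow now 13.
No augmenting path remains; maximum flow = 13.
In the residual graph, reachable from S: {S, P, Q, R, U, V, W}.
Min-cut edges: U→T (3), V→T (4), W→T (6); capacity 3 + 4 + 6 = 13.
This cut is saturated, so no flow can exceed 13.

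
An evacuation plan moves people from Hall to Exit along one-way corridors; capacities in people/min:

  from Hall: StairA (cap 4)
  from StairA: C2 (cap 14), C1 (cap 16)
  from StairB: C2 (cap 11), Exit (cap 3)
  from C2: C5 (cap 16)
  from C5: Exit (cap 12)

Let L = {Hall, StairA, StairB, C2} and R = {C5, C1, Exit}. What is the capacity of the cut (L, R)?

Edges leaving {Hall, StairA, StairB, C2}: StairA→C1 (16), StairB→Exit (3), C2→C5 (16).
Cut capacity = 16 + 3 + 16 = 35.

35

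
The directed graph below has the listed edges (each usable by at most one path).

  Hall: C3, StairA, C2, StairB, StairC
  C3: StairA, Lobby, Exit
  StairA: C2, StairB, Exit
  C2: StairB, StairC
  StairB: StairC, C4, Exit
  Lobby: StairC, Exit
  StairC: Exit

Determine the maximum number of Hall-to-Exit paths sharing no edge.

Assign every edge capacity 1; by Menger, the answer equals the max flow.
Path Hall→C3→Exit (+1); total 1.
Path Hall→StairA→Exit (+1); total 2.
Path Hall→StairB→Exit (+1); total 3.
Path Hall→StairC→Exit (+1); total 4.
No residual Hall→Exit path; max flow = 4.
Certifying cut of size 4: {Hall→C3, Hall→StairA, StairB→Exit, StairC→Exit}.

4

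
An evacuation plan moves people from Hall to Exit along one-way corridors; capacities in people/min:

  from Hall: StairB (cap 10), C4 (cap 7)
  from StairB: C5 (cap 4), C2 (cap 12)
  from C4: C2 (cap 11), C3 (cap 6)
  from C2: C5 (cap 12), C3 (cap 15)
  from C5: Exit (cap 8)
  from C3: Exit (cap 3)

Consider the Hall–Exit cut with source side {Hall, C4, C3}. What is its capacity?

Edges leaving {Hall, C4, C3}: Hall→StairB (10), C4→C2 (11), C3→Exit (3).
Cut capacity = 10 + 11 + 3 = 24.

24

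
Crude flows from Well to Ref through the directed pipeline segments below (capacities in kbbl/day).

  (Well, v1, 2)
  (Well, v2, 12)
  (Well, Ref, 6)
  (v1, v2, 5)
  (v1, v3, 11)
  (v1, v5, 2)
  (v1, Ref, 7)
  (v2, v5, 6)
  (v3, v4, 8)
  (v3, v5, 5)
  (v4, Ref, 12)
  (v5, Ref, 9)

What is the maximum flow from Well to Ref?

Augment Well→Ref: bottleneck 6, flow now 6.
Augment Well→v1→Ref: bottleneck 2, flow now 8.
Augment Well→v2→v5→Ref: bottleneck 6, flow now 14.
No augmenting path remains; maximum flow = 14.
In the residual graph, reachable from Well: {Well, v2}.
Min-cut edges: Well→v1 (2), Well→Ref (6), v2→v5 (6); capacity 2 + 6 + 6 = 14.
This cut is saturated, so no flow can exceed 14.

14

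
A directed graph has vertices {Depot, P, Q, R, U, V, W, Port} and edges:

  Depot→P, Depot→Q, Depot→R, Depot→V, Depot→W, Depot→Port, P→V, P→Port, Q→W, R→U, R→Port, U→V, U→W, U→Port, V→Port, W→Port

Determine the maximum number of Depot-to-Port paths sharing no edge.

5

Assign every edge capacity 1; by Menger, the answer equals the max flow.
Path Depot→Port (+1); total 1.
Path Depot→P→Port (+1); total 2.
Path Depot→R→Port (+1); total 3.
Path Depot→V→Port (+1); total 4.
Path Depot→W→Port (+1); total 5.
No residual Depot→Port path; max flow = 5.
Certifying cut of size 5: {Depot→P, Depot→Port, Depot→R, Depot→V, W→Port}.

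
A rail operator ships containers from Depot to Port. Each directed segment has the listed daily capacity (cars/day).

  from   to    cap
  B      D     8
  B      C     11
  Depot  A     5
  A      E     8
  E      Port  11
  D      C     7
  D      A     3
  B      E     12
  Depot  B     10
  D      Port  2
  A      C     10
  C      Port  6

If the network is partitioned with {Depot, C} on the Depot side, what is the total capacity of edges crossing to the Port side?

Edges leaving {Depot, C}: Depot→A (5), Depot→B (10), C→Port (6).
Cut capacity = 5 + 10 + 6 = 21.

21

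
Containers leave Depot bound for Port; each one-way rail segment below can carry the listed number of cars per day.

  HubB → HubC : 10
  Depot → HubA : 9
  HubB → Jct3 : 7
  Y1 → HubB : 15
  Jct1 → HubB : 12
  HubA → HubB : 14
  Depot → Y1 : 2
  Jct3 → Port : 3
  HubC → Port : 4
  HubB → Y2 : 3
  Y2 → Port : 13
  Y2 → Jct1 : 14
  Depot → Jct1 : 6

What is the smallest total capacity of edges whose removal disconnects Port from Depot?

10

Augment Depot→Y1→HubB→HubC→Port: bottleneck 2, flow now 2.
Augment Depot→Jct1→HubB→HubC→Port: bottleneck 2, flow now 4.
Augment Depot→Jct1→HubB→Y2→Port: bottleneck 3, flow now 7.
Augment Depot→Jct1→HubB→Jct3→Port: bottleneck 1, flow now 8.
Augment Depot→HubA→HubB→Jct3→Port: bottleneck 2, flow now 10.
No augmenting path remains; maximum flow = 10.
By max-flow min-cut, the minimum cut capacity equals the max flow.
In the residual graph, reachable from Depot: {Depot, Y1, Jct1, HubA, HubB, HubC, Jct3}.
Min-cut edges: HubB→Y2 (3), HubC→Port (4), Jct3→Port (3); capacity 3 + 4 + 3 = 10.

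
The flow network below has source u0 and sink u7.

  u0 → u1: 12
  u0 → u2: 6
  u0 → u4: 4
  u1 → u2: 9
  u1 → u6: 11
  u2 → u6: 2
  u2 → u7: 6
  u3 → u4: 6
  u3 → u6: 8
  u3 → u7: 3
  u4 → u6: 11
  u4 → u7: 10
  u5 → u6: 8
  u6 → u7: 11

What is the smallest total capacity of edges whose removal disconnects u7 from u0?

21

Augment u0→u2→u7: bottleneck 6, flow now 6.
Augment u0→u4→u7: bottleneck 4, flow now 10.
Augment u0→u1→u6→u7: bottleneck 11, flow now 21.
No augmenting path remains; maximum flow = 21.
By max-flow min-cut, the minimum cut capacity equals the max flow.
In the residual graph, reachable from u0: {u0, u1, u2, u6}.
Min-cut edges: u0→u4 (4), u2→u7 (6), u6→u7 (11); capacity 4 + 6 + 11 = 21.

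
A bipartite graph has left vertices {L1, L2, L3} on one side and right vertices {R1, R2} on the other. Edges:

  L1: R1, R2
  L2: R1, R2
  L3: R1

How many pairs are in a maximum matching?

Unit-capacity flow: source→left, listed edges, right→sink; max matching = max flow.
Augmenting path L1→R1 (+1); matched 1.
Augmenting path L2→R2 (+1); matched 2.
No augmenting path remains; maximum matching = 2.
König certificate: {R1, R2} is a vertex cover of size 2 (every listed pair touches it), so no matching can be larger.

2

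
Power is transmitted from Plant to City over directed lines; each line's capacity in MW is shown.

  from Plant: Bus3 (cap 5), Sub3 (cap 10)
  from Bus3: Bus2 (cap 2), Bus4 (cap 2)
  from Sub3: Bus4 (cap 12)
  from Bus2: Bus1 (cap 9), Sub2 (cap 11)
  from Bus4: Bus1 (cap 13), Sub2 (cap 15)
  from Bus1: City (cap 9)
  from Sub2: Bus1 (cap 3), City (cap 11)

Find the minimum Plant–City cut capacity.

14

Augment Plant→Bus3→Bus2→Bus1→City: bottleneck 2, flow now 2.
Augment Plant→Bus3→Bus4→Bus1→City: bottleneck 2, flow now 4.
Augment Plant→Sub3→Bus4→Bus1→City: bottleneck 5, flow now 9.
Augment Plant→Sub3→Bus4→Sub2→City: bottleneck 5, flow now 14.
No augmenting path remains; maximum flow = 14.
By max-flow min-cut, the minimum cut capacity equals the max flow.
In the residual graph, reachable from Plant: {Plant, Bus3}.
Min-cut edges: Plant→Sub3 (10), Bus3→Bus2 (2), Bus3→Bus4 (2); capacity 10 + 2 + 2 = 14.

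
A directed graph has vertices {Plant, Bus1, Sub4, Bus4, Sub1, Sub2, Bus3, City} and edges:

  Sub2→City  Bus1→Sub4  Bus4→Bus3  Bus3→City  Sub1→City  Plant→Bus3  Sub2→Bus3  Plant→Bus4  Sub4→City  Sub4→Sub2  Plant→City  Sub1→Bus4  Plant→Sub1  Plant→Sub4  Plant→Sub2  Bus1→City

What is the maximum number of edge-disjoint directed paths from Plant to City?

5

Assign every edge capacity 1; by Menger, the answer equals the max flow.
Path Plant→City (+1); total 1.
Path Plant→Sub4→City (+1); total 2.
Path Plant→Sub1→City (+1); total 3.
Path Plant→Sub2→City (+1); total 4.
Path Plant→Bus3→City (+1); total 5.
No residual Plant→City path; max flow = 5.
Certifying cut of size 5: {Bus3→City, Plant→City, Plant→Sub1, Plant→Sub2, Plant→Sub4}.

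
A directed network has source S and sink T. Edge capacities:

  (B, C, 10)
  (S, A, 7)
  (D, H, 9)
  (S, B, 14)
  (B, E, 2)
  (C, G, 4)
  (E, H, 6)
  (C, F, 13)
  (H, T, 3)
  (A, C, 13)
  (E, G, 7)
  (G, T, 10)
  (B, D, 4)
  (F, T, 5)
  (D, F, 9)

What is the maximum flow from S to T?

Augment S→A→C→F→T: bottleneck 5, flow now 5.
Augment S→A→C→G→T: bottleneck 2, flow now 7.
Augment S→B→C→G→T: bottleneck 2, flow now 9.
Augment S→B→D→H→T: bottleneck 3, flow now 12.
Augment S→B→E→G→T: bottleneck 2, flow now 14.
No augmenting path remains; maximum flow = 14.
In the residual graph, reachable from S: {S, A, B, C, D, F, H}.
Min-cut edges: B→E (2), C→G (4), F→T (5), H→T (3); capacity 2 + 4 + 5 + 3 = 14.
This cut is saturated, so no flow can exceed 14.

14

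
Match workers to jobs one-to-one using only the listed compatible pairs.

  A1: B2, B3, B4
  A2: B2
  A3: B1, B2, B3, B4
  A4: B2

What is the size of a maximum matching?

Unit-capacity flow: source→left, listed edges, right→sink; max matching = max flow.
Augmenting path A1→B2 (+1); matched 1.
Augmenting path A3→B1 (+1); matched 2.
Augmenting path A2→B2→A1→B3 (+1); matched 3.
No augmenting path remains; maximum matching = 3.
König certificate: {A1, A3, B2} is a vertex cover of size 3 (every listed pair touches it), so no matching can be larger.

3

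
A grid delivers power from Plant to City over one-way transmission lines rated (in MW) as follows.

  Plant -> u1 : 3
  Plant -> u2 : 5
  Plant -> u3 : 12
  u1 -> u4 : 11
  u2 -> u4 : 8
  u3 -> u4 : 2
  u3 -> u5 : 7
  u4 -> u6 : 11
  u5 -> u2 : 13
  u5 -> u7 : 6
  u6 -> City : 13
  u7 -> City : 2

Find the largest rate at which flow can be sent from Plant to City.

Augment Plant→u1→u4→u6→City: bottleneck 3, flow now 3.
Augment Plant→u2→u4→u6→City: bottleneck 5, flow now 8.
Augment Plant→u3→u4→u6→City: bottleneck 2, flow now 10.
Augment Plant→u3→u5→u7→City: bottleneck 2, flow now 12.
Augment Plant→u3→u5→u2→u4→u6→City: bottleneck 1, flow now 13.
No augmenting path remains; maximum flow = 13.
In the residual graph, reachable from Plant: {Plant, u1, u2, u3, u4, u5, u7}.
Min-cut edges: u4→u6 (11), u7→City (2); capacity 11 + 2 = 13.
This cut is saturated, so no flow can exceed 13.

13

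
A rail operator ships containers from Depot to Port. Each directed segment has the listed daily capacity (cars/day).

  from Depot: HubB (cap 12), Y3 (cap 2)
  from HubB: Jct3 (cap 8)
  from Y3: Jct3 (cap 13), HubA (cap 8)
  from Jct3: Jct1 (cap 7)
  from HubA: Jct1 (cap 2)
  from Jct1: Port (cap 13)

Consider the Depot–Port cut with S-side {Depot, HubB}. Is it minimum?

Given cut capacity: 2 + 8 = 10.
Augment Depot→HubB→Jct3→Jct1→Port: bottleneck 7, flow now 7.
Augment Depot→Y3→HubA→Jct1→Port: bottleneck 2, flow now 9.
No augmenting path remains; maximum flow = 9.
In the residual graph, reachable from Depot: {Depot, HubB, Jct3}.
Min-cut edges: Depot→Y3 (2), Jct3→Jct1 (7); capacity 2 + 7 = 9.
Cut capacity 10 exceeds the max flow 9, so it is not minimum.

No — its capacity is 10, but the minimum cut has capacity 9.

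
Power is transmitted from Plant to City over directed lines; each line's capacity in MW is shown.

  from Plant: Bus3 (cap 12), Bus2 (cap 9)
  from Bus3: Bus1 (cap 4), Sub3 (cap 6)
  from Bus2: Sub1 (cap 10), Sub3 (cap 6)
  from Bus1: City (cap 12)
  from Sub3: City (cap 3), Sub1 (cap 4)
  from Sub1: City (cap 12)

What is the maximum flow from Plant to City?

19

Augment Plant→Bus3→Bus1→City: bottleneck 4, flow now 4.
Augment Plant→Bus3→Sub3→City: bottleneck 3, flow now 7.
Augment Plant→Bus2→Sub1→City: bottleneck 9, flow now 16.
Augment Plant→Bus3→Sub3→Sub1→City: bottleneck 3, flow now 19.
No augmenting path remains; maximum flow = 19.
In the residual graph, reachable from Plant: {Plant, Bus3}.
Min-cut edges: Plant→Bus2 (9), Bus3→Bus1 (4), Bus3→Sub3 (6); capacity 9 + 4 + 6 = 19.
This cut is saturated, so no flow can exceed 19.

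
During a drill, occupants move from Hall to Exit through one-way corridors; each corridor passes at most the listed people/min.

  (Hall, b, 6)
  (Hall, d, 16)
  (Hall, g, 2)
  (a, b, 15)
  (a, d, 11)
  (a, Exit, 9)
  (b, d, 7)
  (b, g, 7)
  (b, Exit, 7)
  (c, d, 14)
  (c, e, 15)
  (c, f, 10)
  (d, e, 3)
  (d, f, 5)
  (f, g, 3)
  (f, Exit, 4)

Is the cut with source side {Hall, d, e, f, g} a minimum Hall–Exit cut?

Yes — it is a minimum cut (capacity 10).

Given cut capacity: 6 + 4 = 10.
Augment Hall→b→Exit: bottleneck 6, flow now 6.
Augment Hall→d→f→Exit: bottleneck 4, flow now 10.
No augmenting path remains; maximum flow = 10.
Cut capacity 10 equals the max flow, so it is a minimum cut.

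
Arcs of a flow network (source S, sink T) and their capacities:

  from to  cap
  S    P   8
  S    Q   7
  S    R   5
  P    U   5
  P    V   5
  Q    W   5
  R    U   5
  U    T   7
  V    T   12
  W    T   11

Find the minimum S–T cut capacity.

17

Augment S→P→U→T: bottleneck 5, flow now 5.
Augment S→P→V→T: bottleneck 3, flow now 8.
Augment S→Q→W→T: bottleneck 5, flow now 13.
Augment S→R→U→T: bottleneck 2, flow now 15.
Augment S→R→U→P→V→T: bottleneck 2, flow now 17. (uses reverse residual edge)
No augmenting path remains; maximum flow = 17.
By max-flow min-cut, the minimum cut capacity equals the max flow.
In the residual graph, reachable from S: {S, P, Q, R, U}.
Min-cut edges: P→V (5), Q→W (5), U→T (7); capacity 5 + 5 + 7 = 17.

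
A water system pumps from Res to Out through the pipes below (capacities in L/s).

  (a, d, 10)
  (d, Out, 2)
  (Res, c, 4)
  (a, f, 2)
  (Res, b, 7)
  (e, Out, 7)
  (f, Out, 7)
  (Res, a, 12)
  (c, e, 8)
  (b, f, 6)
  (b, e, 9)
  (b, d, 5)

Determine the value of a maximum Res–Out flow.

15

Augment Res→a→d→Out: bottleneck 2, flow now 2.
Augment Res→a→f→Out: bottleneck 2, flow now 4.
Augment Res→b→e→Out: bottleneck 7, flow now 11.
Augment Res→c→e→b→f→Out: bottleneck 4, flow now 15. (uses reverse residual edge)
No augmenting path remains; maximum flow = 15.
In the residual graph, reachable from Res: {Res, a, d}.
Min-cut edges: Res→b (7), Res→c (4), a→f (2), d→Out (2); capacity 7 + 4 + 2 + 2 = 15.
This cut is saturated, so no flow can exceed 15.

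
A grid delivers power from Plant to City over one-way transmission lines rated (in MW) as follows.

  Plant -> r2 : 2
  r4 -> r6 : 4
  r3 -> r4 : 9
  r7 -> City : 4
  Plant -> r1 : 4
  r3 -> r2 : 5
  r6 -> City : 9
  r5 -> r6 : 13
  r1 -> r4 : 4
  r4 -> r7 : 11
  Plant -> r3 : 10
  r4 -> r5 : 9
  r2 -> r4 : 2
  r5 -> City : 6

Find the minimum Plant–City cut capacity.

15

Augment Plant→r1→r4→r5→City: bottleneck 4, flow now 4.
Augment Plant→r2→r4→r5→City: bottleneck 2, flow now 6.
Augment Plant→r3→r4→r6→City: bottleneck 4, flow now 10.
Augment Plant→r3→r4→r7→City: bottleneck 4, flow now 14.
Augment Plant→r3→r4→r5→r6→City: bottleneck 1, flow now 15.
No augmenting path remains; maximum flow = 15.
By max-flow min-cut, the minimum cut capacity equals the max flow.
In the residual graph, reachable from Plant: {Plant, r2, r3}.
Min-cut edges: Plant→r1 (4), r2→r4 (2), r3→r4 (9); capacity 4 + 2 + 9 = 15.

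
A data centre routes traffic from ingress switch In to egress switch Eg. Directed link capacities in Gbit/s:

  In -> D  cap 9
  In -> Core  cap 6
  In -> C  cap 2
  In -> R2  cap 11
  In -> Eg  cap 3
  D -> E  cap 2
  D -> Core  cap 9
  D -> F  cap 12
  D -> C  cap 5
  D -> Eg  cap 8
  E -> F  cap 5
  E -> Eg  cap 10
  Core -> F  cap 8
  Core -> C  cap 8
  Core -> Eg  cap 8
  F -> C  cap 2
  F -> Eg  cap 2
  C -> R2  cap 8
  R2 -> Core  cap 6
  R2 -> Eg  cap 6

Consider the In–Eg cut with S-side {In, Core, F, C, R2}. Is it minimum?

Yes — it is a minimum cut (capacity 28).

Given cut capacity: 9 + 3 + 8 + 2 + 6 = 28.
Augment In→Eg: bottleneck 3, flow now 3.
Augment In→D→Eg: bottleneck 8, flow now 11.
Augment In→Core→Eg: bottleneck 6, flow now 17.
Augment In→R2→Eg: bottleneck 6, flow now 23.
Augment In→D→E→Eg: bottleneck 1, flow now 24.
Augment In→R2→Core→Eg: bottleneck 2, flow now 26.
Augment In→R2→Core→F→Eg: bottleneck 2, flow now 28.
No augmenting path remains; maximum flow = 28.
Cut capacity 28 equals the max flow, so it is a minimum cut.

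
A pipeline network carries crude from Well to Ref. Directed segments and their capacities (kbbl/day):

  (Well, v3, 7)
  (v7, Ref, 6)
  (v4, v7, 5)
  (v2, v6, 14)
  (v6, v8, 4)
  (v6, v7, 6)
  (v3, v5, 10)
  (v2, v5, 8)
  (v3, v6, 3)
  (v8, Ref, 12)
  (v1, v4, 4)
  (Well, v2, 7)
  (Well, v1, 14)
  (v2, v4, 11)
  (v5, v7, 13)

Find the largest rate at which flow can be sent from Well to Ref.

Augment Well→v1→v4→v7→Ref: bottleneck 4, flow now 4.
Augment Well→v2→v4→v7→Ref: bottleneck 1, flow now 5.
Augment Well→v2→v5→v7→Ref: bottleneck 1, flow now 6.
Augment Well→v2→v6→v8→Ref: bottleneck 4, flow now 10.
No augmenting path remains; maximum flow = 10.
In the residual graph, reachable from Well: {Well, v1, v2, v3, v4, v5, v6, v7}.
Min-cut edges: v6→v8 (4), v7→Ref (6); capacity 4 + 6 = 10.
This cut is saturated, so no flow can exceed 10.

10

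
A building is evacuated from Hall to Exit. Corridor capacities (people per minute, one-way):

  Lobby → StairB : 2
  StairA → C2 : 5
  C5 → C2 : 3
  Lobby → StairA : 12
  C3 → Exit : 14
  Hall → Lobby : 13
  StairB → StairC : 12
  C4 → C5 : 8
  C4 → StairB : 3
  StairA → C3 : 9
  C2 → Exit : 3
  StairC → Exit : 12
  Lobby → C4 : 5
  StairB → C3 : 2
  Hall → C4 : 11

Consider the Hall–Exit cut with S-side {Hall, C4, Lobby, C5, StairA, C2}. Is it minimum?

Given cut capacity: 3 + 2 + 9 + 3 = 17.
Augment Hall→C4→StairB→C3→Exit: bottleneck 2, flow now 2.
Augment Hall→C4→StairB→StairC→Exit: bottleneck 1, flow now 3.
Augment Hall→C4→C5→C2→Exit: bottleneck 3, flow now 6.
Augment Hall→Lobby→StairB→StairC→Exit: bottleneck 2, flow now 8.
Augment Hall→Lobby→StairA→C3→Exit: bottleneck 9, flow now 17.
No augmenting path remains; maximum flow = 17.
Cut capacity 17 equals the max flow, so it is a minimum cut.

Yes — it is a minimum cut (capacity 17).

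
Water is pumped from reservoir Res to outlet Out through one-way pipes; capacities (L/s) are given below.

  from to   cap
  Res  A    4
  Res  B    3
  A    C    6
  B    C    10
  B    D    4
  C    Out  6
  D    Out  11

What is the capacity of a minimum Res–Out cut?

7

Augment Res→A→C→Out: bottleneck 4, flow now 4.
Augment Res→B→C→Out: bottleneck 2, flow now 6.
Augment Res→B→D→Out: bottleneck 1, flow now 7.
No augmenting path remains; maximum flow = 7.
By max-flow min-cut, the minimum cut capacity equals the max flow.
In the residual graph, reachable from Res: {Res}.
Min-cut edges: Res→A (4), Res→B (3); capacity 4 + 3 = 7.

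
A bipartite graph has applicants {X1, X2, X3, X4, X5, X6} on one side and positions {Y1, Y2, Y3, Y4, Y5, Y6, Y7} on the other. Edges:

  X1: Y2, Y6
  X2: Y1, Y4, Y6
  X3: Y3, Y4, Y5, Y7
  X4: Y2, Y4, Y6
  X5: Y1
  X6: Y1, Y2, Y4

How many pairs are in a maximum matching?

Unit-capacity flow: source→left, listed edges, right→sink; max matching = max flow.
Augmenting path X1→Y2 (+1); matched 1.
Augmenting path X2→Y1 (+1); matched 2.
Augmenting path X3→Y3 (+1); matched 3.
Augmenting path X4→Y4 (+1); matched 4.
Augmenting path X5→Y1→X2→Y6 (+1); matched 5.
No augmenting path remains; maximum matching = 5.
König certificate: {X3, Y1, Y2, Y4, Y6} is a vertex cover of size 5 (every listed pair touches it), so no matching can be larger.

5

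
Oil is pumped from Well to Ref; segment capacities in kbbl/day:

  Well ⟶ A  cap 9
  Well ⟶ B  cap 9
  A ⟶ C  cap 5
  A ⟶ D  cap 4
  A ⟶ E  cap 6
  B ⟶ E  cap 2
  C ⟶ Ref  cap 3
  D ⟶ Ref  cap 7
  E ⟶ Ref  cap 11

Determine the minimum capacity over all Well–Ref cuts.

Augment Well→A→C→Ref: bottleneck 3, flow now 3.
Augment Well→A→D→Ref: bottleneck 4, flow now 7.
Augment Well→A→E→Ref: bottleneck 2, flow now 9.
Augment Well→B→E→Ref: bottleneck 2, flow now 11.
No augmenting path remains; maximum flow = 11.
By max-flow min-cut, the minimum cut capacity equals the max flow.
In the residual graph, reachable from Well: {Well, B}.
Min-cut edges: Well→A (9), B→E (2); capacity 9 + 2 = 11.

11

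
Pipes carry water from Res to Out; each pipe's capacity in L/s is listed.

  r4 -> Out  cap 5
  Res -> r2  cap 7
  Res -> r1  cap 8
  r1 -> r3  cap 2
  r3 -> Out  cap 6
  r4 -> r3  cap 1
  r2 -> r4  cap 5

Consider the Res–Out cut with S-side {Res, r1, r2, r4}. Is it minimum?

No — its capacity is 8, but the minimum cut has capacity 7.

Given cut capacity: 2 + 1 + 5 = 8.
Augment Res→r1→r3→Out: bottleneck 2, flow now 2.
Augment Res→r2→r4→Out: bottleneck 5, flow now 7.
No augmenting path remains; maximum flow = 7.
In the residual graph, reachable from Res: {Res, r1, r2}.
Min-cut edges: r1→r3 (2), r2→r4 (5); capacity 2 + 5 = 7.
Cut capacity 8 exceeds the max flow 7, so it is not minimum.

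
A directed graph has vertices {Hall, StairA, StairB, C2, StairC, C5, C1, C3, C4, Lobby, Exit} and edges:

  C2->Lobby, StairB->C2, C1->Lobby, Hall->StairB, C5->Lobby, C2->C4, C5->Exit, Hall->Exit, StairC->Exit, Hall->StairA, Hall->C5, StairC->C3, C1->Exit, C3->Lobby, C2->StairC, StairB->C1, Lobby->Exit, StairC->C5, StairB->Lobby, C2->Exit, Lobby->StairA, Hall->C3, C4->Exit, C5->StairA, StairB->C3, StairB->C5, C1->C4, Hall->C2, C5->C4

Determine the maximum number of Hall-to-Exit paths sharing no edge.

Assign every edge capacity 1; by Menger, the answer equals the max flow.
Path Hall→Exit (+1); total 1.
Path Hall→C2→Exit (+1); total 2.
Path Hall→C5→Exit (+1); total 3.
Path Hall→StairB→C1→Exit (+1); total 4.
Path Hall→C3→Lobby→Exit (+1); total 5.
No residual Hall→Exit path; max flow = 5.
Certifying cut of size 5: {Hall→C2, Hall→C3, Hall→C5, Hall→Exit, Hall→StairB}.

5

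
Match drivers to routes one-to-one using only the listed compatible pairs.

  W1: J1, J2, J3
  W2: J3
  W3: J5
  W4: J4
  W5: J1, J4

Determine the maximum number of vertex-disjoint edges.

Unit-capacity flow: source→left, listed edges, right→sink; max matching = max flow.
Augmenting path W1→J1 (+1); matched 1.
Augmenting path W2→J3 (+1); matched 2.
Augmenting path W3→J5 (+1); matched 3.
Augmenting path W4→J4 (+1); matched 4.
Augmenting path W5→J1→W1→J2 (+1); matched 5.
No augmenting path remains; maximum matching = 5.
König certificate: {W1, W2, W3, W4, W5} is a vertex cover of size 5 (every listed pair touches it), so no matching can be larger.

5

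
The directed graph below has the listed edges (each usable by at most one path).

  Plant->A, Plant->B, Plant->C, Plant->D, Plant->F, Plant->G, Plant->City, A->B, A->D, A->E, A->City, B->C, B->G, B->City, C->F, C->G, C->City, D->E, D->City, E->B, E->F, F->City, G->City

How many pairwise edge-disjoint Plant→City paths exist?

7

Assign every edge capacity 1; by Menger, the answer equals the max flow.
Path Plant→City (+1); total 1.
Path Plant→A→City (+1); total 2.
Path Plant→B→City (+1); total 3.
Path Plant→C→City (+1); total 4.
Path Plant→D→City (+1); total 5.
Path Plant→F→City (+1); total 6.
Path Plant→G→City (+1); total 7.
No residual Plant→City path; max flow = 7.
Certifying cut of size 7: {Plant→A, Plant→B, Plant→C, Plant→City, Plant→D, Plant→F, Plant→G}.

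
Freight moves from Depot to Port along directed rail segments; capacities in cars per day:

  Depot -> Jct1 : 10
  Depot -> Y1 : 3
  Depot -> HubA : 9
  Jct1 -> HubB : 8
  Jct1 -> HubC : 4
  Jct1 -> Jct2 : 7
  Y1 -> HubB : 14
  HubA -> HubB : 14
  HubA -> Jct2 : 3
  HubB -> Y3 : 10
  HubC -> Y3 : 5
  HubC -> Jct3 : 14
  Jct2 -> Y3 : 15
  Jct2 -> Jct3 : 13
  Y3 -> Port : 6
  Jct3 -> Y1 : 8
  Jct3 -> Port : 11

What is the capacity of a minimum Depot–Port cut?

Augment Depot→Jct1→HubB→Y3→Port: bottleneck 6, flow now 6.
Augment Depot→Jct1→HubC→Jct3→Port: bottleneck 4, flow now 10.
Augment Depot→HubA→Jct2→Jct3→Port: bottleneck 3, flow now 13.
Augment Depot→Y1→HubB→Jct1→Jct2→Jct3→Port: bottleneck 3, flow now 16. (uses reverse residual edge)
Augment Depot→HubA→HubB→Jct1→Jct2→Jct3→Port: bottleneck 1, flow now 17. (uses reverse residual edge)
No augmenting path remains; maximum flow = 17.
By max-flow min-cut, the minimum cut capacity equals the max flow.
In the residual graph, reachable from Depot: {Depot, Jct1, Y1, HubA, HubB, HubC, Jct2, Y3, Jct3}.
Min-cut edges: Y3→Port (6), Jct3→Port (11); capacity 6 + 11 = 17.

17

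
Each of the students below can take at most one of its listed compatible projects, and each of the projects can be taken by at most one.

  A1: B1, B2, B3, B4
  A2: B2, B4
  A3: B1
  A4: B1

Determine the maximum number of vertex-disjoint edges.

3

Unit-capacity flow: source→left, listed edges, right→sink; max matching = max flow.
Augmenting path A1→B1 (+1); matched 1.
Augmenting path A2→B2 (+1); matched 2.
Augmenting path A3→B1→A1→B3 (+1); matched 3.
No augmenting path remains; maximum matching = 3.
König certificate: {A1, A2, B1} is a vertex cover of size 3 (every listed pair touches it), so no matching can be larger.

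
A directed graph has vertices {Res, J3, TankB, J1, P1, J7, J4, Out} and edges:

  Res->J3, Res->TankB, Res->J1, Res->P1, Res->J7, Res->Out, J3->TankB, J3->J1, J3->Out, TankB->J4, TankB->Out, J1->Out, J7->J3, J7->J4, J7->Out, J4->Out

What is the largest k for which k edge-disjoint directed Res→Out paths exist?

5

Assign every edge capacity 1; by Menger, the answer equals the max flow.
Path Res→Out (+1); total 1.
Path Res→J3→Out (+1); total 2.
Path Res→TankB→Out (+1); total 3.
Path Res→J1→Out (+1); total 4.
Path Res→J7→Out (+1); total 5.
No residual Res→Out path; max flow = 5.
Certifying cut of size 5: {Res→J1, Res→J3, Res→J7, Res→Out, Res→TankB}.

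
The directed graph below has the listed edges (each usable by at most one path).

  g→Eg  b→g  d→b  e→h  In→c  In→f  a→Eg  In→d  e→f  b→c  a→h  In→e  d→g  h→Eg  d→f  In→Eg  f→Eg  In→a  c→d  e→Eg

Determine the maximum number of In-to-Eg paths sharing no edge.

Assign every edge capacity 1; by Menger, the answer equals the max flow.
Path In→Eg (+1); total 1.
Path In→a→Eg (+1); total 2.
Path In→e→Eg (+1); total 3.
Path In→f→Eg (+1); total 4.
Path In→d→g→Eg (+1); total 5.
No residual In→Eg path; max flow = 5.
Certifying cut of size 5: {In→Eg, In→a, In→e, f→Eg, g→Eg}.

5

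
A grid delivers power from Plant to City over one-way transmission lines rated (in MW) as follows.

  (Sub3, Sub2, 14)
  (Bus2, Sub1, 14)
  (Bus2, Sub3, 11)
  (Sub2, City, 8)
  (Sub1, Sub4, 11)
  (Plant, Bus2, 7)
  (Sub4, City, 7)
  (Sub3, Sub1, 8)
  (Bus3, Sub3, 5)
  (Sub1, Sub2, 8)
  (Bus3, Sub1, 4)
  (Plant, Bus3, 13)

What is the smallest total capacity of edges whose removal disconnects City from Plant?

15

Augment Plant→Bus2→Sub3→Sub2→City: bottleneck 7, flow now 7.
Augment Plant→Bus3→Sub3→Sub2→City: bottleneck 1, flow now 8.
Augment Plant→Bus3→Sub1→Sub4→City: bottleneck 4, flow now 12.
Augment Plant→Bus3→Sub3→Sub1→Sub4→City: bottleneck 3, flow now 15.
No augmenting path remains; maximum flow = 15.
By max-flow min-cut, the minimum cut capacity equals the max flow.
In the residual graph, reachable from Plant: {Plant, Bus2, Bus3, Sub3, Sub1, Sub4, Sub2}.
Min-cut edges: Sub4→City (7), Sub2→City (8); capacity 7 + 8 = 15.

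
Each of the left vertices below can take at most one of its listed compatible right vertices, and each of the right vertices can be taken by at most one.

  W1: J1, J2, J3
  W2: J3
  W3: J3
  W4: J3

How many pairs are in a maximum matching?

Unit-capacity flow: source→left, listed edges, right→sink; max matching = max flow.
Augmenting path W1→J1 (+1); matched 1.
Augmenting path W2→J3 (+1); matched 2.
No augmenting path remains; maximum matching = 2.
König certificate: {W1, J3} is a vertex cover of size 2 (every listed pair touches it), so no matching can be larger.

2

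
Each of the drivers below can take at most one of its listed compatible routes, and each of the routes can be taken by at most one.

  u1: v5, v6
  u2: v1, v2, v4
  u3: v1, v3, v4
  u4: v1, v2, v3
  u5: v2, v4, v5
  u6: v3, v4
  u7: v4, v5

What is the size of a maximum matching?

Unit-capacity flow: source→left, listed edges, right→sink; max matching = max flow.
Augmenting path u1→v5 (+1); matched 1.
Augmenting path u2→v1 (+1); matched 2.
Augmenting path u3→v3 (+1); matched 3.
Augmenting path u4→v2 (+1); matched 4.
Augmenting path u5→v4 (+1); matched 5.
Augmenting path u7→v5→u1→v6 (+1); matched 6.
No augmenting path remains; maximum matching = 6.
König certificate: {u1, v1, v2, v3, v4, v5} is a vertex cover of size 6 (every listed pair touches it), so no matching can be larger.

6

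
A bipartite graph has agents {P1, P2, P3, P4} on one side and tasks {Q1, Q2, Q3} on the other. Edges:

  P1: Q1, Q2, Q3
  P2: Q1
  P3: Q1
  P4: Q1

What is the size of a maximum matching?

2

Unit-capacity flow: source→left, listed edges, right→sink; max matching = max flow.
Augmenting path P1→Q1 (+1); matched 1.
Augmenting path P2→Q1→P1→Q2 (+1); matched 2.
No augmenting path remains; maximum matching = 2.
König certificate: {P1, Q1} is a vertex cover of size 2 (every listed pair touches it), so no matching can be larger.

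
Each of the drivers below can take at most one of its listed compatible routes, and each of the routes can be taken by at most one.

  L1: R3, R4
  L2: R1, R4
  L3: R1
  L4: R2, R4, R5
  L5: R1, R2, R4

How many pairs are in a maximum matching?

Unit-capacity flow: source→left, listed edges, right→sink; max matching = max flow.
Augmenting path L1→R3 (+1); matched 1.
Augmenting path L2→R1 (+1); matched 2.
Augmenting path L4→R2 (+1); matched 3.
Augmenting path L5→R4 (+1); matched 4.
Augmenting path L3→R1→L2→R4→L5→R2→L4→R5 (+1); matched 5.
No augmenting path remains; maximum matching = 5.
König certificate: {L1, L2, L3, L4, L5} is a vertex cover of size 5 (every listed pair touches it), so no matching can be larger.

5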